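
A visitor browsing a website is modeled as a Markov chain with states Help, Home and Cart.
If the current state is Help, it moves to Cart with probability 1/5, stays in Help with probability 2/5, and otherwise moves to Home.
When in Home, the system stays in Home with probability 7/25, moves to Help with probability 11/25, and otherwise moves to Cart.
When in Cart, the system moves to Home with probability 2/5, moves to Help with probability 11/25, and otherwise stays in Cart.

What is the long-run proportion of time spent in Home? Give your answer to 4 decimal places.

Let the stationary distribution be π with π = πP and π_1 + π_2 + π_3 = 1.
π_1 = 0.4·π_1 + 0.44·π_2 + 0.44·π_3
π_2 = 0.4·π_1 + 0.28·π_2 + 0.4·π_3
Solving with the normalization constraint gives π = (0.4231, 0.3571, 0.2198).
So the stationary probability of Home is 0.3571.

0.3571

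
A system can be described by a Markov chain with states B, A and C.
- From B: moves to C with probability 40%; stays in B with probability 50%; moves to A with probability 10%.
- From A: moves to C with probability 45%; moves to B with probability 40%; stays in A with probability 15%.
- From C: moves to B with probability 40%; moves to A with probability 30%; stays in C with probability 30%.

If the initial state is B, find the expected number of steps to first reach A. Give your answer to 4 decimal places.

5.7895

Let t(s) be the expected number of steps to first reach A from state s, with t(A) = 0. Conditioning on the first step:
t(B) = 1 + 0.5·t(B) + 0.4·t(C)
t(C) = 1 + 0.4·t(B) + 0.3·t(C)
Solving: t(B) = 5.7895, t(C) = 4.7368.
Expected steps from B to A: 5.7895.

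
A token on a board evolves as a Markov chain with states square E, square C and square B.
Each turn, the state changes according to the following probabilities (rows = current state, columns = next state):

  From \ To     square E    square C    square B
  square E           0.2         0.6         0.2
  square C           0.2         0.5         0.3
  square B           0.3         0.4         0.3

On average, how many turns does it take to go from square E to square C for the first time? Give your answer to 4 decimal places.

1.8000

Let t(s) be the expected number of turns to first reach square C from state s, with t(square C) = 0. Conditioning on the first turn:
t(square E) = 1 + 0.2·t(square E) + 0.2·t(square B)
t(square B) = 1 + 0.3·t(square E) + 0.3·t(square B)
Solving: t(square E) = 1.8000, t(square B) = 2.2000.
Expected turns from square E to square C: 1.8000.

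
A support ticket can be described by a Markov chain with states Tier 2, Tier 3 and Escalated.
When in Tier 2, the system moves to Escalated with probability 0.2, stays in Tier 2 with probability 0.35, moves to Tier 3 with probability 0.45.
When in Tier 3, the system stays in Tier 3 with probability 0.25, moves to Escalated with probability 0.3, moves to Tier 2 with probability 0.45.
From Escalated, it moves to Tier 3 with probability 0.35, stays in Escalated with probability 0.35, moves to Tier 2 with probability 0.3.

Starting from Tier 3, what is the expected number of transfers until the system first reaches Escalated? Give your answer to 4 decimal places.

3.8596

Let t(s) be the expected number of transfers to first reach Escalated from state s, with t(Escalated) = 0. Conditioning on the first transfer:
t(Tier 2) = 1 + 0.35·t(Tier 2) + 0.45·t(Tier 3)
t(Tier 3) = 1 + 0.45·t(Tier 2) + 0.25·t(Tier 3)
Solving: t(Tier 2) = 4.2105, t(Tier 3) = 3.8596.
Expected transfers from Tier 3 to Escalated: 3.8596.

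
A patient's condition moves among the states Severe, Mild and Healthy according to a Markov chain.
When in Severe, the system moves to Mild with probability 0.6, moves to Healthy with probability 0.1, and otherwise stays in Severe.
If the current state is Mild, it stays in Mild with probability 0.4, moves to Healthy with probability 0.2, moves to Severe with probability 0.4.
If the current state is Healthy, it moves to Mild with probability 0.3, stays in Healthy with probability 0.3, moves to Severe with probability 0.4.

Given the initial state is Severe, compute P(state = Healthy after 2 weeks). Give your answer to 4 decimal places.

0.1800

Sum over the intermediate state after 1 week:
P = P(Severe→Severe)·P(Severe→Healthy) + P(Severe→Mild)·P(Mild→Healthy) + P(Severe→Healthy)·P(Healthy→Healthy)
  = 0.3×0.1 + 0.6×0.2 + 0.1×0.3
  = 0.0300 + 0.1200 + 0.0300 = 0.1800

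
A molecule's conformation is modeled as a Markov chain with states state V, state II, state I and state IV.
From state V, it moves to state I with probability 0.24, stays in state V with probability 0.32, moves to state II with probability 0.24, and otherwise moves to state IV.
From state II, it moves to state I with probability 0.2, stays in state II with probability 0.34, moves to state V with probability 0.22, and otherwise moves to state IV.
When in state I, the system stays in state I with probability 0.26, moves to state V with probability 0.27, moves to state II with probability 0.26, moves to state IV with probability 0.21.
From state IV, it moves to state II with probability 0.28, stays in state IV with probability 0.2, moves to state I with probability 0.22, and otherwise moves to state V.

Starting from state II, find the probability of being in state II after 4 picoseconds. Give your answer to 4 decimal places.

0.2813

Propagate the distribution vector 4 picoseconds from state II.
After 0 picoseconds: (0.0000, 1.0000, 0.0000, 0.0000)
After 1 picosecond: (0.2200, 0.3400, 0.2000, 0.2400)
After 2 picoseconds: (0.2712, 0.2876, 0.2256, 0.2156)
After 3 picoseconds: (0.2756, 0.2819, 0.2287, 0.2138)
After 4 picoseconds: (0.2761, 0.2813, 0.2290, 0.2136)
P(in state II after 4 picoseconds) = 0.2813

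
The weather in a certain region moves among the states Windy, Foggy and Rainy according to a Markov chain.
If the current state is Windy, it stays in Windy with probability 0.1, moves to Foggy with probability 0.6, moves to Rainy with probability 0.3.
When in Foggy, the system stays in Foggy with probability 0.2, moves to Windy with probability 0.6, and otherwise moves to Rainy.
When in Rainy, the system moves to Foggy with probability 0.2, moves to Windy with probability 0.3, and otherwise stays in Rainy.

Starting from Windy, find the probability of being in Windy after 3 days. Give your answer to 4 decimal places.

0.2800

Propagate the distribution vector 3 days from Windy.
After 0 days: (1.0000, 0.0000, 0.0000)
After 1 day: (0.1000, 0.6000, 0.3000)
After 2 days: (0.4600, 0.2400, 0.3000)
After 3 days: (0.2800, 0.3840, 0.3360)
P(in Windy after 3 days) = 0.2800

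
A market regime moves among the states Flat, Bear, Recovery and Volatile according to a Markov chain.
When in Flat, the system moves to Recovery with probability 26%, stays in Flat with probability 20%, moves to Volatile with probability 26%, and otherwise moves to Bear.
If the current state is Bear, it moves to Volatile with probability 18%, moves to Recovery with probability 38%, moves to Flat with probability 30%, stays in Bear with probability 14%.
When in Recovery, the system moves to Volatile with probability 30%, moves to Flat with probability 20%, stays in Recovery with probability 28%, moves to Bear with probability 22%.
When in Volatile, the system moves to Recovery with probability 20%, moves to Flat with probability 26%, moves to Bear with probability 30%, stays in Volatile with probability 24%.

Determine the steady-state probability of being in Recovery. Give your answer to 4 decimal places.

0.2790

Let the stationary distribution be π with π = πP and π_1 + π_2 + π_3 + π_4 = 1.
π_1 = 0.2·π_1 + 0.3·π_2 + 0.2·π_3 + 0.26·π_4
π_2 = 0.28·π_1 + 0.14·π_2 + 0.22·π_3 + 0.3·π_4
π_3 = 0.26·π_1 + 0.38·π_2 + 0.28·π_3 + 0.2·π_4
Solving with the normalization constraint gives π = (0.2384, 0.2353, 0.2790, 0.2474).
So the stationary probability of Recovery is 0.2790.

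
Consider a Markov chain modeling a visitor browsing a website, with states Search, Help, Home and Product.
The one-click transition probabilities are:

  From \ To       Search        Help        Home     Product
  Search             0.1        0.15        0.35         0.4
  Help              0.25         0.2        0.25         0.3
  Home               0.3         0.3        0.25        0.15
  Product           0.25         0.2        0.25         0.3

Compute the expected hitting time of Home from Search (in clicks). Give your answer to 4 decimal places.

Let t(s) be the expected number of clicks to first reach Home from state s, with t(Home) = 0. Conditioning on the first click:
t(Search) = 1 + 0.1·t(Search) + 0.15·t(Help) + 0.4·t(Product)
t(Help) = 1 + 0.25·t(Search) + 0.2·t(Help) + 0.3·t(Product)
t(Product) = 1 + 0.25·t(Search) + 0.2·t(Help) + 0.3·t(Product)
Solving: t(Search) = 3.3600, t(Help) = 3.6800, t(Product) = 3.6800.
Expected clicks from Search to Home: 3.3600.

3.3600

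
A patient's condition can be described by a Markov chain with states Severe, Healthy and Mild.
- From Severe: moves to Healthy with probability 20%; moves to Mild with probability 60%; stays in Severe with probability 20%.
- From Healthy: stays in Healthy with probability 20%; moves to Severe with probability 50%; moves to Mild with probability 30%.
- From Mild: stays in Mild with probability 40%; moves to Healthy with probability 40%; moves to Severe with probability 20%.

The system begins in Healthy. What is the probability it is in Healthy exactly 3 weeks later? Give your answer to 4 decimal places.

Propagate the distribution vector 3 weeks from Healthy.
After 0 weeks: (0.0000, 1.0000, 0.0000)
After 1 week: (0.5000, 0.2000, 0.3000)
After 2 weeks: (0.2600, 0.2600, 0.4800)
After 3 weeks: (0.2780, 0.2960, 0.4260)
P(in Healthy after 3 weeks) = 0.2960

0.2960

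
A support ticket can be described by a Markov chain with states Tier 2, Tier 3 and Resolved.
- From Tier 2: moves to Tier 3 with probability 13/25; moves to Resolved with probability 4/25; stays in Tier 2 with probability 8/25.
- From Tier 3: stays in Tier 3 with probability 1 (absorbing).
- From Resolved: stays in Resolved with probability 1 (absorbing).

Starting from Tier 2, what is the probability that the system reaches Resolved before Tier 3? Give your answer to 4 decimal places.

0.2353

Let h(s) be the probability of absorption at Resolved starting from transient state s. Then h(Resolved) = 1 and h(Tier 3) = 0. By first-step analysis:
h(Tier 2) = 0.32·h(Tier 2) + 0.52·0 + 0.16·1
Solving: h(Tier 2) = 0.2353.
Starting from Tier 2, the probability is 0.2353.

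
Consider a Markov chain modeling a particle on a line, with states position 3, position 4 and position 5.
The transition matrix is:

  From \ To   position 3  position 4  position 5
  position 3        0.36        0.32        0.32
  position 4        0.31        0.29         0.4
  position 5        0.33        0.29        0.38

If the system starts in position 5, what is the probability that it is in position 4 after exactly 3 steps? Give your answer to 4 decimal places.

0.3000

Propagate the distribution vector 3 steps from position 5.
After 0 steps: (0.0000, 0.0000, 1.0000)
After 1 step: (0.3300, 0.2900, 0.3800)
After 2 steps: (0.3341, 0.2999, 0.3660)
After 3 steps: (0.3340, 0.3000, 0.3660)
P(in position 4 after 3 steps) = 0.3000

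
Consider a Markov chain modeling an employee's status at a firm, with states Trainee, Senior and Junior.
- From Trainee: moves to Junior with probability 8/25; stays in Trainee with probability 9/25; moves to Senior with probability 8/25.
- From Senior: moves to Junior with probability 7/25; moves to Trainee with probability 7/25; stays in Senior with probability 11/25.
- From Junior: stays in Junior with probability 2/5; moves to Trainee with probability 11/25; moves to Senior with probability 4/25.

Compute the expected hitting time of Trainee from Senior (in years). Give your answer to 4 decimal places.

3.0220

Let t(s) be the expected number of years to first reach Trainee from state s, with t(Trainee) = 0. Conditioning on the first year:
t(Senior) = 1 + 0.44·t(Senior) + 0.28·t(Junior)
t(Junior) = 1 + 0.16·t(Senior) + 0.4·t(Junior)
Solving: t(Senior) = 3.0220, t(Junior) = 2.4725.
Expected years from Senior to Trainee: 3.0220.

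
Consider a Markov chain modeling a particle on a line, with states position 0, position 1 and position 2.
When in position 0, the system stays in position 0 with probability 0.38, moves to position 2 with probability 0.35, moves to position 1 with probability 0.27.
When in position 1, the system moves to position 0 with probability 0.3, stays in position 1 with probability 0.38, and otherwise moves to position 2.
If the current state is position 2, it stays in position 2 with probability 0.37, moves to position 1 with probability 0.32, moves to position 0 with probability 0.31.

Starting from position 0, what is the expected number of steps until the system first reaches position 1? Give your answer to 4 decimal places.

3.4739

Let t(s) be the expected number of steps to first reach position 1 from state s, with t(position 1) = 0. Conditioning on the first step:
t(position 0) = 1 + 0.38·t(position 0) + 0.35·t(position 2)
t(position 2) = 1 + 0.31·t(position 0) + 0.37·t(position 2)
Solving: t(position 0) = 3.4739, t(position 2) = 3.2967.
Expected steps from position 0 to position 1: 3.4739.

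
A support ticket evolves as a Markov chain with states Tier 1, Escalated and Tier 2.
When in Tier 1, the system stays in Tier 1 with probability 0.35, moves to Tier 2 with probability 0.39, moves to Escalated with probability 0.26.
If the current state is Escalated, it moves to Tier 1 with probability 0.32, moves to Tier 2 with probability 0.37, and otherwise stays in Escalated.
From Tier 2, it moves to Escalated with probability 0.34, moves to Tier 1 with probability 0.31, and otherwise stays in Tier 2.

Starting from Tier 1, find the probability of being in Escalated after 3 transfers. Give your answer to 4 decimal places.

Propagate the distribution vector 3 transfers from Tier 1.
After 0 transfers: (1.0000, 0.0000, 0.0000)
After 1 transfer: (0.3500, 0.2600, 0.3900)
After 2 transfers: (0.3266, 0.3042, 0.3692)
After 3 transfers: (0.3261, 0.3047, 0.3691)
P(in Escalated after 3 transfers) = 0.3047

0.3047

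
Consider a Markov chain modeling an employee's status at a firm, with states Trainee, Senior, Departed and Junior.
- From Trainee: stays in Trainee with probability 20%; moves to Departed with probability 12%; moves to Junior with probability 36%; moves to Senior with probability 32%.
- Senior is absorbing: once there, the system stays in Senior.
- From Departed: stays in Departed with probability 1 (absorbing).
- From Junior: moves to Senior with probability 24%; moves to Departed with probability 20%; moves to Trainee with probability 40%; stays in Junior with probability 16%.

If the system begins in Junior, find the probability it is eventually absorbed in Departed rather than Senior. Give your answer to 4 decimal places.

Let h(s) be the probability of absorption at Departed starting from transient state s. Then h(Departed) = 1 and h(Senior) = 0. By first-step analysis:
h(Trainee) = 0.2·h(Trainee) + 0.32·0 + 0.12·1 + 0.36·h(Junior)
h(Junior) = 0.4·h(Trainee) + 0.24·0 + 0.2·1 + 0.16·h(Junior)
Solving: h(Trainee) = 0.3273, h(Junior) = 0.3939.
Starting from Junior, the probability is 0.3939.

0.3939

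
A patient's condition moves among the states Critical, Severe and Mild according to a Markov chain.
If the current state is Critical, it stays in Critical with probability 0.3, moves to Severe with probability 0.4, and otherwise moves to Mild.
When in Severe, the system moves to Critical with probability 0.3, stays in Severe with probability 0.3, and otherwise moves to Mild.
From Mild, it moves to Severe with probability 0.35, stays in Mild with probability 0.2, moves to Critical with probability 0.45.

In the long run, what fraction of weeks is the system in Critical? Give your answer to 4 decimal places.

Let the stationary distribution be π with π = πP and π_1 + π_2 + π_3 = 1.
π_1 = 0.3·π_1 + 0.3·π_2 + 0.45·π_3
π_2 = 0.4·π_1 + 0.3·π_2 + 0.35·π_3
Solving with the normalization constraint gives π = (0.3457, 0.3498, 0.3045).
So the stationary probability of Critical is 0.3457.

0.3457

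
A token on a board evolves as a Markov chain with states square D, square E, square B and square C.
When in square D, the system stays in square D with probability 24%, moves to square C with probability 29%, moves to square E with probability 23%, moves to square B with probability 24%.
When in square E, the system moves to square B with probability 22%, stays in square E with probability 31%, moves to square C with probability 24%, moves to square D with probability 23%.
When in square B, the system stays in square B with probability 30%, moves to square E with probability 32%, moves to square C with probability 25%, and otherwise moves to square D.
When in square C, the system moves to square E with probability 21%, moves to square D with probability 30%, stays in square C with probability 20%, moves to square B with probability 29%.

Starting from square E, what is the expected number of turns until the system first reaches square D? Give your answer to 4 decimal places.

Let t(s) be the expected number of turns to first reach square D from state s, with t(square D) = 0. Conditioning on the first turn:
t(square E) = 1 + 0.31·t(square E) + 0.22·t(square B) + 0.24·t(square C)
t(square B) = 1 + 0.32·t(square E) + 0.3·t(square B) + 0.25·t(square C)
t(square C) = 1 + 0.21·t(square E) + 0.29·t(square B) + 0.2·t(square C)
Solving: t(square E) = 4.5323, t(square B) = 5.0220, t(square C) = 4.2602.
Expected turns from square E to square D: 4.5323.

4.5323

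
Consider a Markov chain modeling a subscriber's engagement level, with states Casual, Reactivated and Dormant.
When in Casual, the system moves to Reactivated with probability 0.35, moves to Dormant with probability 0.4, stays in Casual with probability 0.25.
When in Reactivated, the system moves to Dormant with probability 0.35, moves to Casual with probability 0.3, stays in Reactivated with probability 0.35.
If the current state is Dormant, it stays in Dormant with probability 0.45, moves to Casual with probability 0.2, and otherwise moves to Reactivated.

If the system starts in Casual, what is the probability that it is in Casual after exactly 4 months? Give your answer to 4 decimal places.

0.2474

Propagate the distribution vector 4 months from Casual.
After 0 months: (1.0000, 0.0000, 0.0000)
After 1 month: (0.2500, 0.3500, 0.4000)
After 2 months: (0.2475, 0.3500, 0.4025)
After 3 months: (0.2474, 0.3500, 0.4026)
After 4 months: (0.2474, 0.3500, 0.4026)
P(in Casual after 4 months) = 0.2474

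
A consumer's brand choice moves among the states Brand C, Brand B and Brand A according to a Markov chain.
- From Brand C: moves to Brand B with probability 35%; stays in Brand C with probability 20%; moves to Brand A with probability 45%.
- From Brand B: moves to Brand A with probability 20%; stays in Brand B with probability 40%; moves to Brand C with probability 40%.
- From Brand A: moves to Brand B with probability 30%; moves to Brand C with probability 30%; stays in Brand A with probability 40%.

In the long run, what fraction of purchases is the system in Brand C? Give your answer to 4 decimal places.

0.3046

Let the stationary distribution be π with π = πP and π_1 + π_2 + π_3 = 1.
π_1 = 0.2·π_1 + 0.4·π_2 + 0.3·π_3
π_2 = 0.35·π_1 + 0.4·π_2 + 0.3·π_3
Solving with the normalization constraint gives π = (0.3046, 0.3503, 0.3452).
So the stationary probability of Brand C is 0.3046.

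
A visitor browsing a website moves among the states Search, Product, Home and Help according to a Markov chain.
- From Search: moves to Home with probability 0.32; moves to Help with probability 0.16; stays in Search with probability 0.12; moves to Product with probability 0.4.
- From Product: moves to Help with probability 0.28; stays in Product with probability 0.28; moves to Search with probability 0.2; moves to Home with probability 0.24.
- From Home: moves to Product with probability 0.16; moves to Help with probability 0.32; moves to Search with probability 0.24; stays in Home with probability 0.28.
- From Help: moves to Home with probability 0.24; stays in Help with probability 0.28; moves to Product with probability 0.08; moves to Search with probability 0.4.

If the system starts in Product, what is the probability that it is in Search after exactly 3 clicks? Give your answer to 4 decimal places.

0.2438

Propagate the distribution vector 3 clicks from Product.
After 0 clicks: (0.0000, 1.0000, 0.0000, 0.0000)
After 1 click: (0.2000, 0.2800, 0.2400, 0.2800)
After 2 clicks: (0.2496, 0.2192, 0.2656, 0.2656)
After 3 clicks: (0.2438, 0.2250, 0.2706, 0.2607)
P(in Search after 3 clicks) = 0.2438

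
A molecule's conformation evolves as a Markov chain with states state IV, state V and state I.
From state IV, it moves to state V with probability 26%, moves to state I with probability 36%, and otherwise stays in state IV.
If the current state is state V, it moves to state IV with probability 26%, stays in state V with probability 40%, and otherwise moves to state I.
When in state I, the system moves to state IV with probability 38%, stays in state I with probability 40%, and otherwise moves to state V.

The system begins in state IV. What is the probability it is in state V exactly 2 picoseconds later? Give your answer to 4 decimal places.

0.2820

Sum over the intermediate state after 1 picosecond:
P = P(state IV→state IV)·P(state IV→state V) + P(state IV→state V)·P(state V→state V) + P(state IV→state I)·P(state I→state V)
  = 0.38×0.26 + 0.26×0.4 + 0.36×0.22
  = 0.0988 + 0.1040 + 0.0792 = 0.2820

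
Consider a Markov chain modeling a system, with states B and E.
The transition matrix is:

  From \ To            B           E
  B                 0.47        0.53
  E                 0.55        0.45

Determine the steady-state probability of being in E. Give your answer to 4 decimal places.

Let the stationary distribution be π with π = πP and π_1 + π_2 = 1.
π_1 = 0.47·π_1 + 0.55·π_2
Solving with the normalization constraint gives π = (0.5093, 0.4907).
So the stationary probability of E is 0.4907.

0.4907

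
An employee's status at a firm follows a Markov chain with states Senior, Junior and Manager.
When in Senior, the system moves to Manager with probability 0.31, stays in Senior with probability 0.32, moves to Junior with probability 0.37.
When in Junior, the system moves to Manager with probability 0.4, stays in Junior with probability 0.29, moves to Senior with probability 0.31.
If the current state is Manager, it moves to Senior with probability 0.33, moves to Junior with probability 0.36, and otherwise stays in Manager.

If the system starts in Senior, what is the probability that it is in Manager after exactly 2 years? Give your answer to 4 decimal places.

0.3433

Sum over the intermediate state after 1 year:
P = P(Senior→Senior)·P(Senior→Manager) + P(Senior→Junior)·P(Junior→Manager) + P(Senior→Manager)·P(Manager→Manager)
  = 0.32×0.31 + 0.37×0.4 + 0.31×0.31
  = 0.0992 + 0.1480 + 0.0961 = 0.3433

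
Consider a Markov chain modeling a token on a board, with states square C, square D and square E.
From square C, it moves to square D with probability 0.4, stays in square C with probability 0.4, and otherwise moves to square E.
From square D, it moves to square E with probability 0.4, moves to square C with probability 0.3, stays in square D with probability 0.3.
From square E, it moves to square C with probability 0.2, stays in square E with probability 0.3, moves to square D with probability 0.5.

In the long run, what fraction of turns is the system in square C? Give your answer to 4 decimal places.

0.2990

Let the stationary distribution be π with π = πP and π_1 + π_2 + π_3 = 1.
π_1 = 0.4·π_1 + 0.3·π_2 + 0.2·π_3
π_2 = 0.4·π_1 + 0.3·π_2 + 0.5·π_3
Solving with the normalization constraint gives π = (0.2990, 0.3918, 0.3093).
So the stationary probability of square C is 0.2990.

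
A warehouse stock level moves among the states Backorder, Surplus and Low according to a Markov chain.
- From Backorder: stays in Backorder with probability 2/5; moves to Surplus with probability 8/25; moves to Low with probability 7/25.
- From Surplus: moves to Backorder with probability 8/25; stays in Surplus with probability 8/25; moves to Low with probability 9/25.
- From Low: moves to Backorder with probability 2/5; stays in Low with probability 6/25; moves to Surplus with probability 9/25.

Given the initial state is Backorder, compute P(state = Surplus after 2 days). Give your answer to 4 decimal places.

0.3312

Sum over the intermediate state after 1 day:
P = P(Backorder→Backorder)·P(Backorder→Surplus) + P(Backorder→Surplus)·P(Surplus→Surplus) + P(Backorder→Low)·P(Low→Surplus)
  = 0.4×0.32 + 0.32×0.32 + 0.28×0.36
  = 0.1280 + 0.1024 + 0.1008 = 0.3312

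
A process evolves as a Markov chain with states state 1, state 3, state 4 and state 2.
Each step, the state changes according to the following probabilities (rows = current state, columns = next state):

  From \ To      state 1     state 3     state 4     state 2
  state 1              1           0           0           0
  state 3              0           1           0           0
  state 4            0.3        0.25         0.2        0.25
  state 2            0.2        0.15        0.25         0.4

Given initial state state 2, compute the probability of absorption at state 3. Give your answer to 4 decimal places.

0.4371

Let h(s) be the probability of absorption at state 3 starting from transient state s. Then h(state 3) = 1 and h(state 1) = 0. By first-step analysis:
h(state 4) = 0.3·0 + 0.25·1 + 0.2·h(state 4) + 0.25·h(state 2)
h(state 2) = 0.2·0 + 0.15·1 + 0.25·h(state 4) + 0.4·h(state 2)
Solving: h(state 4) = 0.4491, h(state 2) = 0.4371.
Starting from state 2, the probability is 0.4371.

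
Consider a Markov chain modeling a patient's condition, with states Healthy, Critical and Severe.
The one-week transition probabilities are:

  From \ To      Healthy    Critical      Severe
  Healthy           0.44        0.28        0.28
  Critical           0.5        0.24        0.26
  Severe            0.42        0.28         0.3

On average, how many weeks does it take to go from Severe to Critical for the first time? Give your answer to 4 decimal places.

Let t(s) be the expected number of weeks to first reach Critical from state s, with t(Critical) = 0. Conditioning on the first week:
t(Healthy) = 1 + 0.44·t(Healthy) + 0.28·t(Severe)
t(Severe) = 1 + 0.42·t(Healthy) + 0.3·t(Severe)
Solving: t(Healthy) = 3.5714, t(Severe) = 3.5714.
Expected weeks from Severe to Critical: 3.5714.

3.5714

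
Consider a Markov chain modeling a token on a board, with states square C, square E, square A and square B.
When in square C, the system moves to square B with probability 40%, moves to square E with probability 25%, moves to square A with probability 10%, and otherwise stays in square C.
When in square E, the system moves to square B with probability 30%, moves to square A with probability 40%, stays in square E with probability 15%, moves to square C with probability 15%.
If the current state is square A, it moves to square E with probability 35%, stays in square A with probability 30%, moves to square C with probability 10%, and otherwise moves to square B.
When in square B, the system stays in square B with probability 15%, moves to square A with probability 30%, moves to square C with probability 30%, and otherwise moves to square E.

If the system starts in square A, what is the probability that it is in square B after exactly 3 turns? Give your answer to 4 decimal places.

Propagate the distribution vector 3 turns from square A.
After 0 turns: (0.0000, 0.0000, 1.0000, 0.0000)
After 1 turn: (0.1000, 0.3500, 0.3000, 0.2500)
After 2 turns: (0.1825, 0.2450, 0.3150, 0.2575)
After 3 turns: (0.1911, 0.2570, 0.2880, 0.2639)
P(in square B after 3 turns) = 0.2639

0.2639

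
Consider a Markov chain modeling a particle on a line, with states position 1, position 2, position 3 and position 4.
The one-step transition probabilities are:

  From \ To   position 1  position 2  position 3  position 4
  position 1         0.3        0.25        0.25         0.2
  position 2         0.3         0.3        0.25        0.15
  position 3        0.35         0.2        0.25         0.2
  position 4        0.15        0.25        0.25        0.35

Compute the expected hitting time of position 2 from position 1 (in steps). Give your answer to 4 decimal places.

4.2105

Let t(s) be the expected number of steps to first reach position 2 from state s, with t(position 2) = 0. Conditioning on the first step:
t(position 1) = 1 + 0.3·t(position 1) + 0.25·t(position 3) + 0.2·t(position 4)
t(position 3) = 1 + 0.35·t(position 1) + 0.25·t(position 3) + 0.2·t(position 4)
t(position 4) = 1 + 0.15·t(position 1) + 0.25·t(position 3) + 0.35·t(position 4)
Solving: t(position 1) = 4.2105, t(position 3) = 4.4211, t(position 4) = 4.2105.
Expected steps from position 1 to position 2: 4.2105.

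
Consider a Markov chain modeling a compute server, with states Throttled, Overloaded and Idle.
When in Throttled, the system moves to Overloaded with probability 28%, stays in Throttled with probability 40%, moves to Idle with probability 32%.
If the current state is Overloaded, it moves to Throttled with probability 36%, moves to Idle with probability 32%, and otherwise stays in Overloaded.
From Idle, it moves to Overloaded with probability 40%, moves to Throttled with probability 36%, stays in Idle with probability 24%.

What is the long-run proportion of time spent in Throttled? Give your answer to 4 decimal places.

0.3750

Let the stationary distribution be π with π = πP and π_1 + π_2 + π_3 = 1.
π_1 = 0.4·π_1 + 0.36·π_2 + 0.36·π_3
π_2 = 0.28·π_1 + 0.32·π_2 + 0.4·π_3
Solving with the normalization constraint gives π = (0.3750, 0.3287, 0.2963).
So the stationary probability of Throttled is 0.3750.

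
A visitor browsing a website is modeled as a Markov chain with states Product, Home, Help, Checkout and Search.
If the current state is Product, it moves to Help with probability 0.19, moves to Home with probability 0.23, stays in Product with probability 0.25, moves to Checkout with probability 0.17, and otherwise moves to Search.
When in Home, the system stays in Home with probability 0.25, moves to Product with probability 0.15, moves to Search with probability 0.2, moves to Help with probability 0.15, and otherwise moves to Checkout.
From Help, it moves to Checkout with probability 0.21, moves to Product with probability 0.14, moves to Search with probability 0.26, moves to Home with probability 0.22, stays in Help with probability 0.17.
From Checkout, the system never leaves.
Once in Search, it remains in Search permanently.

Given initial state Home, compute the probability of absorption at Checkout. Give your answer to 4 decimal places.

Let h(s) be the probability of absorption at Checkout starting from transient state s. Then h(Checkout) = 1 and h(Search) = 0. By first-step analysis:
h(Product) = 0.25·h(Product) + 0.23·h(Home) + 0.19·h(Help) + 0.17·1 + 0.16·0
h(Home) = 0.15·h(Product) + 0.25·h(Home) + 0.15·h(Help) + 0.25·1 + 0.2·0
h(Help) = 0.14·h(Product) + 0.22·h(Home) + 0.17·h(Help) + 0.21·1 + 0.26·0
Solving: h(Product) = 0.5113, h(Home) = 0.5316, h(Help) = 0.4802.
Starting from Home, the probability is 0.5316.

0.5316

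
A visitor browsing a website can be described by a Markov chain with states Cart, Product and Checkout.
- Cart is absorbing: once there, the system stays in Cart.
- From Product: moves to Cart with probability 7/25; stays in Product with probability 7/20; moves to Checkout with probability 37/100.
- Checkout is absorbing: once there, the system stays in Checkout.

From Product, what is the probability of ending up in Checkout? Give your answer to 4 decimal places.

0.5692

Let h(s) be the probability of absorption at Checkout starting from transient state s. Then h(Checkout) = 1 and h(Cart) = 0. By first-step analysis:
h(Product) = 0.28·0 + 0.35·h(Product) + 0.37·1
Solving: h(Product) = 0.5692.
Starting from Product, the probability is 0.5692.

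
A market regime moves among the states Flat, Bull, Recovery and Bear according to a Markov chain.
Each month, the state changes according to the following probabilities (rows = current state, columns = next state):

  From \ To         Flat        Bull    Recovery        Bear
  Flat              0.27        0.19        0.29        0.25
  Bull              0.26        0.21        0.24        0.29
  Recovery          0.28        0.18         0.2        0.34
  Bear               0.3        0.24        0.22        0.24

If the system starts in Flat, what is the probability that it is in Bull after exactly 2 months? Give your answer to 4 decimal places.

Propagate the distribution vector 2 months from Flat.
After 0 months: (1.0000, 0.0000, 0.0000, 0.0000)
After 1 month: (0.2700, 0.1900, 0.2900, 0.2500)
After 2 months: (0.2785, 0.2034, 0.2369, 0.2812)
P(in Bull after 2 months) = 0.2034

0.2034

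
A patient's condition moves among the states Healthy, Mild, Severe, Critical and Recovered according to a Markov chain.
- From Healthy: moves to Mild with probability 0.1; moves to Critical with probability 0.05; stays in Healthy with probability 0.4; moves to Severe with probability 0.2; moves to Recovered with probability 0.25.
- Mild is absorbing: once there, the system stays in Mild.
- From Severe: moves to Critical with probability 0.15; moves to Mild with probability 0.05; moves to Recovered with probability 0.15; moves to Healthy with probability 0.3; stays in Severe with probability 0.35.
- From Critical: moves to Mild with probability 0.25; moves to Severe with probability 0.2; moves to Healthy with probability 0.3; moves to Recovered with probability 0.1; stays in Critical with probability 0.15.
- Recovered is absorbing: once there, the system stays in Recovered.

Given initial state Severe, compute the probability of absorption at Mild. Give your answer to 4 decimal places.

Let h(s) be the probability of absorption at Mild starting from transient state s. Then h(Mild) = 1 and h(Recovered) = 0. By first-step analysis:
h(Healthy) = 0.4·h(Healthy) + 0.1·1 + 0.2·h(Severe) + 0.05·h(Critical) + 0.25·0
h(Severe) = 0.3·h(Healthy) + 0.05·1 + 0.35·h(Severe) + 0.15·h(Critical) + 0.15·0
h(Critical) = 0.3·h(Healthy) + 0.25·1 + 0.2·h(Severe) + 0.15·h(Critical) + 0.1·0
Solving: h(Healthy) = 0.3193, h(Severe) = 0.3364, h(Critical) = 0.4860.
Starting from Severe, the probability is 0.3364.

0.3364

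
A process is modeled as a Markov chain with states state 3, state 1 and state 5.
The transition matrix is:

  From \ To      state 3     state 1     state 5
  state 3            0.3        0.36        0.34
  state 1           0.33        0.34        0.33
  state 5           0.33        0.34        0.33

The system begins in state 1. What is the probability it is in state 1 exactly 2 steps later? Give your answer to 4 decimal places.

Sum over the intermediate state after 1 step:
P = P(state 1→state 3)·P(state 3→state 1) + P(state 1→state 1)·P(state 1→state 1) + P(state 1→state 5)·P(state 5→state 1)
  = 0.33×0.36 + 0.34×0.34 + 0.33×0.34
  = 0.1188 + 0.1156 + 0.1122 = 0.3466

0.3466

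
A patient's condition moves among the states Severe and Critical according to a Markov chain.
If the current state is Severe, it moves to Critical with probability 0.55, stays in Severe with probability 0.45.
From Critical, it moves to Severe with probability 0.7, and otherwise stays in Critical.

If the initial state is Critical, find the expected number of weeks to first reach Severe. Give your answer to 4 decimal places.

Let t(s) be the expected number of weeks to first reach Severe from state s, with t(Severe) = 0. Conditioning on the first week:
t(Critical) = 1 + 0.3·t(Critical)
Solving: t(Critical) = 1.4286.
Expected weeks from Critical to Severe: 1.4286.

1.4286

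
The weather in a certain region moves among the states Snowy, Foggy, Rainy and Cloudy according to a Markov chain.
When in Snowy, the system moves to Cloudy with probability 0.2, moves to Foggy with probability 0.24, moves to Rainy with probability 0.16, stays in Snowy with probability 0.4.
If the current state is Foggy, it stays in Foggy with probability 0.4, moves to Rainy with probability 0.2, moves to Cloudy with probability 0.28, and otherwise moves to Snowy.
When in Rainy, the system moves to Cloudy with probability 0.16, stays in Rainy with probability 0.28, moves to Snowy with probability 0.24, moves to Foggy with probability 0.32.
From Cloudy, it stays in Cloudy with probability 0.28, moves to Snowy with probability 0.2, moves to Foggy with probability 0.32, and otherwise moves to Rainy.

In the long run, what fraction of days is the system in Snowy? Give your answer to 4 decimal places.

0.2276

Let the stationary distribution be π with π = πP and π_1 + π_2 + π_3 + π_4 = 1.
π_1 = 0.4·π_1 + 0.12·π_2 + 0.24·π_3 + 0.2·π_4
π_2 = 0.24·π_1 + 0.4·π_2 + 0.32·π_3 + 0.32·π_4
π_3 = 0.16·π_1 + 0.2·π_2 + 0.28·π_3 + 0.2·π_4
Solving with the normalization constraint gives π = (0.2276, 0.3280, 0.2075, 0.2369).
So the stationary probability of Snowy is 0.2276.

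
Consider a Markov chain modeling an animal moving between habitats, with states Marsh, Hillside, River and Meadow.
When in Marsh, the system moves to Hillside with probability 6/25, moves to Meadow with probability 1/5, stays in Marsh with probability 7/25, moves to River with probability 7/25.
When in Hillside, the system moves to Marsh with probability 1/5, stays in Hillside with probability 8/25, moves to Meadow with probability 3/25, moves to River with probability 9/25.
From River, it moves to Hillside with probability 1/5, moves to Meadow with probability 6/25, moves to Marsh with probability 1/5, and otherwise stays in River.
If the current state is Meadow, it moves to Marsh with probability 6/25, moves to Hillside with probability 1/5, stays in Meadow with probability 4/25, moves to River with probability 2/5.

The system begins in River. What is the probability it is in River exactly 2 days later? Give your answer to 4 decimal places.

0.3536

Propagate the distribution vector 2 days from River.
After 0 days: (0.0000, 0.0000, 1.0000, 0.0000)
After 1 day: (0.2000, 0.2000, 0.3600, 0.2400)
After 2 days: (0.2256, 0.2320, 0.3536, 0.1888)
P(in River after 2 days) = 0.3536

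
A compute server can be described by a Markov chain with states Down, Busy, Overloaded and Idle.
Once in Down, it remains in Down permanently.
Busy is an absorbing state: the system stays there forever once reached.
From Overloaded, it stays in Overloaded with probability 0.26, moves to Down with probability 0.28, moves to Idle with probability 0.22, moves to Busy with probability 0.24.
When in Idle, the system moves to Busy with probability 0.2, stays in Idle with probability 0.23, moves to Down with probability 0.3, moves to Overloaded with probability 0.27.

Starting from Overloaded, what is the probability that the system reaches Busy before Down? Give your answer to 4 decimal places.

Let h(s) be the probability of absorption at Busy starting from transient state s. Then h(Busy) = 1 and h(Down) = 0. By first-step analysis:
h(Overloaded) = 0.28·0 + 0.24·1 + 0.26·h(Overloaded) + 0.22·h(Idle)
h(Idle) = 0.3·0 + 0.2·1 + 0.27·h(Overloaded) + 0.23·h(Idle)
Solving: h(Overloaded) = 0.4483, h(Idle) = 0.4169.
Starting from Overloaded, the probability is 0.4483.

0.4483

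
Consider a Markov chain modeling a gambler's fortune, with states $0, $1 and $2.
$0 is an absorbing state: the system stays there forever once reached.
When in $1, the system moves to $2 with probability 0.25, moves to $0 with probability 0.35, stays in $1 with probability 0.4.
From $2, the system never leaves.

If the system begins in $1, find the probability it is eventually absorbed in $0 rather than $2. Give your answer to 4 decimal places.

Let h(s) be the probability of absorption at $0 starting from transient state s. Then h($0) = 1 and h($2) = 0. By first-step analysis:
h($1) = 0.35·1 + 0.4·h($1) + 0.25·0
Solving: h($1) = 0.5833.
Starting from $1, the probability is 0.5833.

0.5833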